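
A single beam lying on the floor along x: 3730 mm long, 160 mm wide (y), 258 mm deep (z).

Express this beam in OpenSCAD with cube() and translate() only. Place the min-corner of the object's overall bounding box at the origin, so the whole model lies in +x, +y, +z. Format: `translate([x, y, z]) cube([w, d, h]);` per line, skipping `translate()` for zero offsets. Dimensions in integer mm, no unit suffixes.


cube([3730, 160, 258]);


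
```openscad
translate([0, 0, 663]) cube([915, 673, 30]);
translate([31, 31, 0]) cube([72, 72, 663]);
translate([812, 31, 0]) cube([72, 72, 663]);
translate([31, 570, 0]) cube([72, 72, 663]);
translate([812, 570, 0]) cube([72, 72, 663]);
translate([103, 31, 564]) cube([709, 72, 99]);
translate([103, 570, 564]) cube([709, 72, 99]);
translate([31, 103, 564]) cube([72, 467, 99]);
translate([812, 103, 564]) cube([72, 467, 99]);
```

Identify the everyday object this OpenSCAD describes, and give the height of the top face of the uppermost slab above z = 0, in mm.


A table. The table height is 693 mm.

A 915×673×30 slab sits at z = 663 on four 72 mm square posts — a table. The top surface is at 663 + 30 = 693 mm.


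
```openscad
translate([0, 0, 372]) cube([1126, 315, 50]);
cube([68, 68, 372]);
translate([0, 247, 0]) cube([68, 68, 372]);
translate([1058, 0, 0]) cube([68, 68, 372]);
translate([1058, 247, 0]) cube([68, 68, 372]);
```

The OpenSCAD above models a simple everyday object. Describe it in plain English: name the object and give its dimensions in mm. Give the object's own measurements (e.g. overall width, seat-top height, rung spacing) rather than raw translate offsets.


A bench: a 1126×315 mm seat slab, 50 mm thick, top at z = 422 mm, on four 68×68 mm square legs flush with the seat corners and standing on z = 0.


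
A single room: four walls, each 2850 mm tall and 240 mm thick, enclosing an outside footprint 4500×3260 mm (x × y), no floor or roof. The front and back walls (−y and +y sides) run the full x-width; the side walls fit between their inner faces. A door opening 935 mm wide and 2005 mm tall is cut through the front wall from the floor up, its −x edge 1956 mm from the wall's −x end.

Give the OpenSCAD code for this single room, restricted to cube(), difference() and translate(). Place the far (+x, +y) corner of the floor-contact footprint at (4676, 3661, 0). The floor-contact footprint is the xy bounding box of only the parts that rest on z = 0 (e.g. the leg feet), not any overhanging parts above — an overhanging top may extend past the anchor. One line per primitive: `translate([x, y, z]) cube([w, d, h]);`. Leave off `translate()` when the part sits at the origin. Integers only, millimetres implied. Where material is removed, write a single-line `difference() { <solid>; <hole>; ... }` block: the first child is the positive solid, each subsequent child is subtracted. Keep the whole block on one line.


difference() { translate([176, 401, 0]) cube([4500, 240, 2850]); translate([2132, 401, 0]) cube([935, 240, 2005]); }
translate([176, 3421, 0]) cube([4500, 240, 2850]);
translate([176, 641, 0]) cube([240, 2780, 2850]);
translate([4436, 641, 0]) cube([240, 2780, 2850]);


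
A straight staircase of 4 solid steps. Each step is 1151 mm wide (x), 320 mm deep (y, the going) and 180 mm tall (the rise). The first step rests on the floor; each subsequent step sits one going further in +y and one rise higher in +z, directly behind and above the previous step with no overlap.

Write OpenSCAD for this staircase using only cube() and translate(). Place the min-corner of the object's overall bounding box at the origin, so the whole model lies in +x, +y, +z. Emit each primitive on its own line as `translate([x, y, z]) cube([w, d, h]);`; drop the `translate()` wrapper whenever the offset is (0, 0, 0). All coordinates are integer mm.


cube([1151, 320, 180]);
translate([0, 320, 180]) cube([1151, 320, 180]);
translate([0, 640, 360]) cube([1151, 320, 180]);
translate([0, 960, 540]) cube([1151, 320, 180]);


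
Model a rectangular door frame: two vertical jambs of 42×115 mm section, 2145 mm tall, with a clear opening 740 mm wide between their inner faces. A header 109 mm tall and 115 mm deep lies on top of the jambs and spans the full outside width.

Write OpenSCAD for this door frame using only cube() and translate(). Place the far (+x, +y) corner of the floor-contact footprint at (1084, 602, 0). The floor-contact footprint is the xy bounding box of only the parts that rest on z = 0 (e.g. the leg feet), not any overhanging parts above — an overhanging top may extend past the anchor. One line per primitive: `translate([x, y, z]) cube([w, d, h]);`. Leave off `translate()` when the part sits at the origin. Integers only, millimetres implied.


translate([260, 487, 0]) cube([42, 115, 2145]);
translate([1042, 487, 0]) cube([42, 115, 2145]);
translate([260, 487, 2145]) cube([824, 115, 109]);


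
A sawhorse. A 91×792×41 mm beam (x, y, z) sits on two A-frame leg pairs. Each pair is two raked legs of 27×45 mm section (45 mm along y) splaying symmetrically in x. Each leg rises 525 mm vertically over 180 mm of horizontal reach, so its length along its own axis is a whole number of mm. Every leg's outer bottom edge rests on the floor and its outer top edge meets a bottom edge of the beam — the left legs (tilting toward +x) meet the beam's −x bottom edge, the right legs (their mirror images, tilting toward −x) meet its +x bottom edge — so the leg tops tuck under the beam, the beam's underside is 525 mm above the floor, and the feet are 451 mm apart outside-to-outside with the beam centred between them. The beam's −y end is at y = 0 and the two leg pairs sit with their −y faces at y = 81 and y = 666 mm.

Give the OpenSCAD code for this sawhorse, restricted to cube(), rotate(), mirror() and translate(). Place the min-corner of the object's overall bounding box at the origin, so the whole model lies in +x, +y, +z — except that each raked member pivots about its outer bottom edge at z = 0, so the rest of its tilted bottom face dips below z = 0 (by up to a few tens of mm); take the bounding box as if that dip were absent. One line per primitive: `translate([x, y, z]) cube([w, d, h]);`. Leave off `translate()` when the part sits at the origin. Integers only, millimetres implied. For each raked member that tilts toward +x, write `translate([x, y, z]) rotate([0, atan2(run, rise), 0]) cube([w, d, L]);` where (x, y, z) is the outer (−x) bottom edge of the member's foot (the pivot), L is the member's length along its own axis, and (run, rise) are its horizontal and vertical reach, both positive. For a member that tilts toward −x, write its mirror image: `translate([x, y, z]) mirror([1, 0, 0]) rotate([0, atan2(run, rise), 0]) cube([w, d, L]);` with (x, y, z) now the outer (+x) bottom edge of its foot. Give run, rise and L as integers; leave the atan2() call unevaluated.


translate([180, 0, 525]) cube([91, 792, 41]);
translate([0, 81, 0]) rotate([0, atan2(180, 525), 0]) cube([27, 45, 555]);
translate([451, 81, 0]) mirror([1, 0, 0]) rotate([0, atan2(180, 525), 0]) cube([27, 45, 555]);
translate([0, 666, 0]) rotate([0, atan2(180, 525), 0]) cube([27, 45, 555]);
translate([451, 666, 0]) mirror([1, 0, 0]) rotate([0, atan2(180, 525), 0]) cube([27, 45, 555]);


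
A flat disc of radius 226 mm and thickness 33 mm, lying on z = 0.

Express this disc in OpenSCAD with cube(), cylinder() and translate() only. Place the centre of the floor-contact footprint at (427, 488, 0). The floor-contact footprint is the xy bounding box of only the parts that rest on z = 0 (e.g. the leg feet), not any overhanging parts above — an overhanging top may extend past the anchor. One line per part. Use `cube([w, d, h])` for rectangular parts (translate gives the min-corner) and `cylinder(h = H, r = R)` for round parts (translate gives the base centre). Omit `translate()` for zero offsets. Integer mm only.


translate([427, 488, 0]) cylinder(h = 33, r = 226);


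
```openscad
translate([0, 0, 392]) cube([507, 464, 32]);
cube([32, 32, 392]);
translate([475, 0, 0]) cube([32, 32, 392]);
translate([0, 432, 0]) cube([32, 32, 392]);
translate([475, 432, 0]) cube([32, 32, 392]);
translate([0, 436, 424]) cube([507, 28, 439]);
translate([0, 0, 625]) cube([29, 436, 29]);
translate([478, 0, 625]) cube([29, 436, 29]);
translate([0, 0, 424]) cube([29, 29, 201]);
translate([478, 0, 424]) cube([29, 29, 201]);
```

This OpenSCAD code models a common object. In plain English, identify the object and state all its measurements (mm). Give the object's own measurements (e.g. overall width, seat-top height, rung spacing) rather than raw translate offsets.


A chair. The seat is a 507×464×32 mm slab with its top at z = 424 mm, on four 32×32 mm corner legs (flush with the seat edges, standing on z = 0). A flat backrest 28 mm thick, 439 mm tall, spans the full seat width and rises from the seat top along its +y edge, rear face flush with the rear of the seat. Two armrests of 29×29 mm section run along each side from the seat's front edge to the front of the backrest, top faces 230 mm above the seat top and outer faces flush with the seat's x-edges; a 29×29 mm post under the front of each armrest stands on the seat at the front corner.


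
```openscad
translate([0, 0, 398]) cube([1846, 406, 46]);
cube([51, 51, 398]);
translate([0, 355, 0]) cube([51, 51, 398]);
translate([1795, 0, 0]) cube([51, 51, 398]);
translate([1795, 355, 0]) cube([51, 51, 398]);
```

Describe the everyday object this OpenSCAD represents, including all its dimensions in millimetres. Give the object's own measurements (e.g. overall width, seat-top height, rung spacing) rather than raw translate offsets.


A long wooden bench with a 1846 mm (x) × 406 mm (y) seat, 46 mm thick, its top surface 444 mm above the floor. Four 51 mm square legs at the seat corners, flush with the edges, run from z = 0 to the seat underside.


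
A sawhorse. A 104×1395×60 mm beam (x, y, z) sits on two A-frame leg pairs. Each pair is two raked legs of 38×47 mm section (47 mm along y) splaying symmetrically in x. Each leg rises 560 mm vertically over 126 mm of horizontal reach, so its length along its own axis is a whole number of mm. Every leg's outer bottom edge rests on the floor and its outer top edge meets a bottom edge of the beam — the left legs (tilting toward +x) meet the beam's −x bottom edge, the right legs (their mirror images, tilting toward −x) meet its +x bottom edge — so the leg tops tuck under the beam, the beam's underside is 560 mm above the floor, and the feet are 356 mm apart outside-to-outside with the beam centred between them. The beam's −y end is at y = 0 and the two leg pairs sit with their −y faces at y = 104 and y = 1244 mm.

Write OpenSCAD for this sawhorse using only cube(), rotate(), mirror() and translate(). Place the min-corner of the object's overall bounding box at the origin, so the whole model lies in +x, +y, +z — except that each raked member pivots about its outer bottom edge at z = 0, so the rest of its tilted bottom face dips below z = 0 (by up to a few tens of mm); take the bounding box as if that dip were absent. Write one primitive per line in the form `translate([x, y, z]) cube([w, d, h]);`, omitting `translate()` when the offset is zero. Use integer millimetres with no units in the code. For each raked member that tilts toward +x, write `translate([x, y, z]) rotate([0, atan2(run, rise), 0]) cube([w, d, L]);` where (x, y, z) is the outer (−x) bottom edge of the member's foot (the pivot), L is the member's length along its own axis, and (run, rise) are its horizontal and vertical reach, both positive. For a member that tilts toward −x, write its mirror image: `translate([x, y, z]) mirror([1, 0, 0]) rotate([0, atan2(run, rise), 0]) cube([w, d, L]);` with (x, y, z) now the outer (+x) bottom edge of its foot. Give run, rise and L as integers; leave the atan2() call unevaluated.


translate([126, 0, 560]) cube([104, 1395, 60]);
translate([0, 104, 0]) rotate([0, atan2(126, 560), 0]) cube([38, 47, 574]);
translate([356, 104, 0]) mirror([1, 0, 0]) rotate([0, atan2(126, 560), 0]) cube([38, 47, 574]);
translate([0, 1244, 0]) rotate([0, atan2(126, 560), 0]) cube([38, 47, 574]);
translate([356, 1244, 0]) mirror([1, 0, 0]) rotate([0, atan2(126, 560), 0]) cube([38, 47, 574]);


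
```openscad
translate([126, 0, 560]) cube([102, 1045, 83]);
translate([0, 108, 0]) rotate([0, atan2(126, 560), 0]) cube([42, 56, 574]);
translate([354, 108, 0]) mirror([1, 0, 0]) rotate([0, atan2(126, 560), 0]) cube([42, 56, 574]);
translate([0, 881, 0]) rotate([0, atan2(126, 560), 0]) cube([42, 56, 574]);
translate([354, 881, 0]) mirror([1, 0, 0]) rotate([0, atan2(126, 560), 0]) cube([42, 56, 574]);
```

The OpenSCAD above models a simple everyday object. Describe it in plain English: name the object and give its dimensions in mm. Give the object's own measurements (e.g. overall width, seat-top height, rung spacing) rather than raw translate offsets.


A sawhorse. A 102×1045×83 mm beam (x, y, z) sits on two A-frame leg pairs. Each pair is two raked legs of 42×56 mm section (56 mm along y) splaying symmetrically in x. Each leg rises 560 mm vertically over 126 mm of horizontal reach and is 574 mm long along its own axis. Every leg's outer bottom edge rests on the floor and its outer top edge meets a bottom edge of the beam — the left legs (tilting toward +x) meet the beam's −x bottom edge, the right legs (their mirror images, tilting toward −x) meet its +x bottom edge — so the leg tops tuck under the beam, the beam's underside is 560 mm above the floor, and the feet are 354 mm apart outside-to-outside with the beam centred between them. The two leg pairs are set in 108 mm from either end of the beam.


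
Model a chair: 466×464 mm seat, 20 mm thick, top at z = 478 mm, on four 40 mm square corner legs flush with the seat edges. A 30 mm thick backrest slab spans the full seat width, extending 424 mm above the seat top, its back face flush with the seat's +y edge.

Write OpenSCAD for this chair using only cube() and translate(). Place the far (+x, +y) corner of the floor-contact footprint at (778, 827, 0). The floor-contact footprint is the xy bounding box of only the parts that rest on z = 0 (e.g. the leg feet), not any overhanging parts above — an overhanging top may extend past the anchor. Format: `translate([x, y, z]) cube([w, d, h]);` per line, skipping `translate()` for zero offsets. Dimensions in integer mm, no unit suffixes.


translate([312, 363, 458]) cube([466, 464, 20]);
translate([312, 363, 0]) cube([40, 40, 458]);
translate([738, 363, 0]) cube([40, 40, 458]);
translate([312, 787, 0]) cube([40, 40, 458]);
translate([738, 787, 0]) cube([40, 40, 458]);
translate([312, 797, 478]) cube([466, 30, 424]);


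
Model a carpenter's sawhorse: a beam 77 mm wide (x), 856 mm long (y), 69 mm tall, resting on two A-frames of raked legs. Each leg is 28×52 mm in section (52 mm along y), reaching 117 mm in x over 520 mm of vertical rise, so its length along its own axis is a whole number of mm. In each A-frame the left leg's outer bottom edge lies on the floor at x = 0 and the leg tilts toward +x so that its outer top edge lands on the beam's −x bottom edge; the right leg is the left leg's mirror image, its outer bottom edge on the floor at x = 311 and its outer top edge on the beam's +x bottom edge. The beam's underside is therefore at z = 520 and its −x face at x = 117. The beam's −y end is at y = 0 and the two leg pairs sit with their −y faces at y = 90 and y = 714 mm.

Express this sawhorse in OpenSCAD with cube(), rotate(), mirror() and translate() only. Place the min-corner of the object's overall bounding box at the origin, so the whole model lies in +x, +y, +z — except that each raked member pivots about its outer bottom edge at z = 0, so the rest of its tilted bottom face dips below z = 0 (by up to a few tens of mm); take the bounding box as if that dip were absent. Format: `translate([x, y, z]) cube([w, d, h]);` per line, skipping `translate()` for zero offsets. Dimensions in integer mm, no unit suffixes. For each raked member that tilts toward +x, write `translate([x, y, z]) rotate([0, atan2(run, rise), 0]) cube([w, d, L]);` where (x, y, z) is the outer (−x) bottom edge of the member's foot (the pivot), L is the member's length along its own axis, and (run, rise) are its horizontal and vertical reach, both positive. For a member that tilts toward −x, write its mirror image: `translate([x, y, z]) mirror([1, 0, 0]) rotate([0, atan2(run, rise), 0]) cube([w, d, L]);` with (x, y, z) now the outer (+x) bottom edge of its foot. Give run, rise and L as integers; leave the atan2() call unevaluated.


// leg length = √(117² + 520²) = 533
// right-leg outer foot x = 2·117 + 77 = 311
// beam min-corner = (117, 0, 520)
translate([117, 0, 520]) cube([77, 856, 69]);
translate([0, 90, 0]) rotate([0, atan2(117, 520), 0]) cube([28, 52, 533]);
translate([311, 90, 0]) mirror([1, 0, 0]) rotate([0, atan2(117, 520), 0]) cube([28, 52, 533]);
translate([0, 714, 0]) rotate([0, atan2(117, 520), 0]) cube([28, 52, 533]);
translate([311, 714, 0]) mirror([1, 0, 0]) rotate([0, atan2(117, 520), 0]) cube([28, 52, 533]);


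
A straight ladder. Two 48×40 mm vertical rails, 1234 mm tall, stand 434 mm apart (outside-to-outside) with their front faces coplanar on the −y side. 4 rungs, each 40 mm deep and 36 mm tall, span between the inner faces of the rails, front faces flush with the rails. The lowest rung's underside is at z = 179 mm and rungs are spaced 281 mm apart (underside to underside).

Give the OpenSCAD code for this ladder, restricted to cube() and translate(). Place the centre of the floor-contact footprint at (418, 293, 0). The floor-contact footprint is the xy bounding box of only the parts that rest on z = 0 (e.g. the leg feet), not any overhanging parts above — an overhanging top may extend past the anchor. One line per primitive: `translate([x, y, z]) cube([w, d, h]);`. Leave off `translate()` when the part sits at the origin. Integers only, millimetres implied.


translate([201, 273, 0]) cube([48, 40, 1234]);
translate([587, 273, 0]) cube([48, 40, 1234]);
translate([249, 273, 179]) cube([338, 40, 36]);
translate([249, 273, 460]) cube([338, 40, 36]);
translate([249, 273, 741]) cube([338, 40, 36]);
translate([249, 273, 1022]) cube([338, 40, 36]);


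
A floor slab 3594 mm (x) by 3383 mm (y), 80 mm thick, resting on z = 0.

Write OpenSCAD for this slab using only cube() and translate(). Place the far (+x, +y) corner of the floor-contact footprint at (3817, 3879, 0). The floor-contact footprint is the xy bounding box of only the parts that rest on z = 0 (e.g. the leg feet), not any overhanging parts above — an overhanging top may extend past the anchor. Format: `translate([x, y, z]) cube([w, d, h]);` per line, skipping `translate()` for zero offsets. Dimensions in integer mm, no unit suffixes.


translate([223, 496, 0]) cube([3594, 3383, 80]);


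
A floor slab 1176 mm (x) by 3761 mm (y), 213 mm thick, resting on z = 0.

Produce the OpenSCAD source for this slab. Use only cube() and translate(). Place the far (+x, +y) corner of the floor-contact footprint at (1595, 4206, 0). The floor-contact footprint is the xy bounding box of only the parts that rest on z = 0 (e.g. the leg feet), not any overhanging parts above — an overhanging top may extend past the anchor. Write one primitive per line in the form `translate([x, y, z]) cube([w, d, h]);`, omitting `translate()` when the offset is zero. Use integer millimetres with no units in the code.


translate([419, 445, 0]) cube([1176, 3761, 213]);


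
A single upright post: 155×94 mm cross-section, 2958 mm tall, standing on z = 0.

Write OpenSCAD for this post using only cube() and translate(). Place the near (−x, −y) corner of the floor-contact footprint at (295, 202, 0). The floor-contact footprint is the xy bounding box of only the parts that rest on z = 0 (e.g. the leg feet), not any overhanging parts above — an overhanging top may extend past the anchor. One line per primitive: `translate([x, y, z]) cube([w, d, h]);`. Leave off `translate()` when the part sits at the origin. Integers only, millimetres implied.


translate([295, 202, 0]) cube([155, 94, 2958]);


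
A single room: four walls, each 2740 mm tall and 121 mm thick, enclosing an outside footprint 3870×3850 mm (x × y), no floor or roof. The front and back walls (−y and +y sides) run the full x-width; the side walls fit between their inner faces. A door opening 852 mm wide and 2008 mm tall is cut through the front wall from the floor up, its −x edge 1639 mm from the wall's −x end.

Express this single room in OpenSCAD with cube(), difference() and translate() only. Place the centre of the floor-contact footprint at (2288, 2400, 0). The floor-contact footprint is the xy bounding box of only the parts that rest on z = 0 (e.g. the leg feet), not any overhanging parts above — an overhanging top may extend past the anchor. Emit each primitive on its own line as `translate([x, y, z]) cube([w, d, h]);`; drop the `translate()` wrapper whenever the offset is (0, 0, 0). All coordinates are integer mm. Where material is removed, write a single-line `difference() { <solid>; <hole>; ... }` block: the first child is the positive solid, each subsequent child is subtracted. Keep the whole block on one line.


difference() { translate([353, 475, 0]) cube([3870, 121, 2740]); translate([1992, 475, 0]) cube([852, 121, 2008]); }
translate([353, 4204, 0]) cube([3870, 121, 2740]);
translate([353, 596, 0]) cube([121, 3608, 2740]);
translate([4102, 596, 0]) cube([121, 3608, 2740]);


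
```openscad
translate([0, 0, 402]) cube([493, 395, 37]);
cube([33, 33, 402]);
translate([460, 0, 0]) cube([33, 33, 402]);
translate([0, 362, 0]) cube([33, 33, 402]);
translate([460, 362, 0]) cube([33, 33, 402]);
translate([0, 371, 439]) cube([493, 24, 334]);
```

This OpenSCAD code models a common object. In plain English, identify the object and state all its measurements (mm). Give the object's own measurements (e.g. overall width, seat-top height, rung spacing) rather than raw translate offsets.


A chair. The seat is a 493×395×37 mm slab with its top at z = 439 mm, on four 33×33 mm corner legs (flush with the seat edges, standing on z = 0). A flat backrest 24 mm thick, 334 mm tall, spans the full seat width and rises from the seat top along its +y edge, rear face flush with the rear of the seat.


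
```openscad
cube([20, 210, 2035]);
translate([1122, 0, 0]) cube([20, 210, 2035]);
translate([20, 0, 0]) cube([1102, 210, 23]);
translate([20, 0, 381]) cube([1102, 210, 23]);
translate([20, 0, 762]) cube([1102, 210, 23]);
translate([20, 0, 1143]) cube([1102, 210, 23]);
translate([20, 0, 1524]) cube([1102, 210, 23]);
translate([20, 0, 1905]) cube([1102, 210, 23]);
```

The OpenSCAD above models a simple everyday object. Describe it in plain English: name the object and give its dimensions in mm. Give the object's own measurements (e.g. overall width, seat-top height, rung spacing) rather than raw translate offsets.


An open bookshelf. Two side panels, each 20 mm thick, 210 mm deep and 2035 mm tall, stand 1142 mm apart (outside-to-outside). Between them sit 6 shelves, each 23 mm thick and 210 mm deep, spanning the full gap between the sides. The bottom shelf rests on the floor (its underside at z = 0) and the clear gap between one shelf's top and the next shelf's underside is 358 mm.


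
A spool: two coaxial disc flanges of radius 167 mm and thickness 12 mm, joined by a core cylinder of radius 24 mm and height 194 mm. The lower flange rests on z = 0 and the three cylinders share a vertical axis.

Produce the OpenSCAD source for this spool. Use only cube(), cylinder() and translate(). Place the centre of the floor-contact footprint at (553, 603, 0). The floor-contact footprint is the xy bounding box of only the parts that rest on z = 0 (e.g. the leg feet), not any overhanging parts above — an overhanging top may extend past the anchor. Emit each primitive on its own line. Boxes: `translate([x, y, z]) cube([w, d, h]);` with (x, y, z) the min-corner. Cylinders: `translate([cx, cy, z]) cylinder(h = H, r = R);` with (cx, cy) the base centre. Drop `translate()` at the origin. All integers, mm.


translate([553, 603, 0]) cylinder(h = 12, r = 167);
translate([553, 603, 12]) cylinder(h = 194, r = 24);
translate([553, 603, 206]) cylinder(h = 12, r = 167);


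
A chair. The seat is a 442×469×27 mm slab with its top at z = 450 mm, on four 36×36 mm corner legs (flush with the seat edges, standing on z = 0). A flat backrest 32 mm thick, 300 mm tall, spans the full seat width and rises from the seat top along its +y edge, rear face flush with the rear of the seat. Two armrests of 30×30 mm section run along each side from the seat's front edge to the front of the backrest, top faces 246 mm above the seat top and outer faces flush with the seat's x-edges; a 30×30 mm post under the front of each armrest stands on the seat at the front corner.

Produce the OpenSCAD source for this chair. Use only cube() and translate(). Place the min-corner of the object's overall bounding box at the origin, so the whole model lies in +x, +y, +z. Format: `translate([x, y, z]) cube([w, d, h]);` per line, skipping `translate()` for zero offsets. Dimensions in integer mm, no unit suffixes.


// leg_h = 450 - 27 = 423
// arm post h = 246 - 30 = 216
translate([0, 0, 423]) cube([442, 469, 27]);
cube([36, 36, 423]);
translate([406, 0, 0]) cube([36, 36, 423]);
translate([0, 433, 0]) cube([36, 36, 423]);
translate([406, 433, 0]) cube([36, 36, 423]);
translate([0, 437, 450]) cube([442, 32, 300]);
translate([0, 0, 666]) cube([30, 437, 30]);
translate([412, 0, 666]) cube([30, 437, 30]);
translate([0, 0, 450]) cube([30, 30, 216]);
translate([412, 0, 450]) cube([30, 30, 216]);


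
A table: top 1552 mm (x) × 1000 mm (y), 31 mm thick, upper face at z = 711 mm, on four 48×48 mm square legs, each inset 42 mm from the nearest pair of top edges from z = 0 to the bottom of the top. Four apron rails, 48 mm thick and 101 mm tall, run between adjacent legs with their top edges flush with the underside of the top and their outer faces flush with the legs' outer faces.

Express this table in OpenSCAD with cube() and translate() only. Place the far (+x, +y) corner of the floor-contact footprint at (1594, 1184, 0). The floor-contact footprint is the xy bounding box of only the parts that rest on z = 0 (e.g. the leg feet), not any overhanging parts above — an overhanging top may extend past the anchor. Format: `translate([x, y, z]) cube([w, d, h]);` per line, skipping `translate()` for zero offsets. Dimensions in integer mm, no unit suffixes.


translate([84, 226, 680]) cube([1552, 1000, 31]);
translate([126, 268, 0]) cube([48, 48, 680]);
translate([1546, 268, 0]) cube([48, 48, 680]);
translate([126, 1136, 0]) cube([48, 48, 680]);
translate([1546, 1136, 0]) cube([48, 48, 680]);
translate([174, 268, 579]) cube([1372, 48, 101]);
translate([174, 1136, 579]) cube([1372, 48, 101]);
translate([126, 316, 579]) cube([48, 820, 101]);
translate([1546, 316, 579]) cube([48, 820, 101]);


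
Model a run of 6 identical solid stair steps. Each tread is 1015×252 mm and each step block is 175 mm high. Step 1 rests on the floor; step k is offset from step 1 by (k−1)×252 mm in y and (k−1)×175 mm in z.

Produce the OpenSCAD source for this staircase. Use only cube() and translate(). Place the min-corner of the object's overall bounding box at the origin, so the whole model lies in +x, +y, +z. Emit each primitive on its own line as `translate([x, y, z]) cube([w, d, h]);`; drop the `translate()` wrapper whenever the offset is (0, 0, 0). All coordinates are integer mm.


cube([1015, 252, 175]);
translate([0, 252, 175]) cube([1015, 252, 175]);
translate([0, 504, 350]) cube([1015, 252, 175]);
translate([0, 756, 525]) cube([1015, 252, 175]);
translate([0, 1008, 700]) cube([1015, 252, 175]);
translate([0, 1260, 875]) cube([1015, 252, 175]);


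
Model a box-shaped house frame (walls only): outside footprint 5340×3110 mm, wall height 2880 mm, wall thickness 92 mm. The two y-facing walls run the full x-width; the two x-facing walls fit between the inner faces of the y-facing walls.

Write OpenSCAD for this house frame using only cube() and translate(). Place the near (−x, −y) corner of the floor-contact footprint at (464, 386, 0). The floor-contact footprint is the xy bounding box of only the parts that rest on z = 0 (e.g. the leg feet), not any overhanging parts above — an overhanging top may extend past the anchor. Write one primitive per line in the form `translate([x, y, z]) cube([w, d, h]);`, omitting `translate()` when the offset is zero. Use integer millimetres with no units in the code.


translate([464, 386, 0]) cube([5340, 92, 2880]);
translate([464, 3404, 0]) cube([5340, 92, 2880]);
translate([464, 478, 0]) cube([92, 2926, 2880]);
translate([5712, 478, 0]) cube([92, 2926, 2880]);


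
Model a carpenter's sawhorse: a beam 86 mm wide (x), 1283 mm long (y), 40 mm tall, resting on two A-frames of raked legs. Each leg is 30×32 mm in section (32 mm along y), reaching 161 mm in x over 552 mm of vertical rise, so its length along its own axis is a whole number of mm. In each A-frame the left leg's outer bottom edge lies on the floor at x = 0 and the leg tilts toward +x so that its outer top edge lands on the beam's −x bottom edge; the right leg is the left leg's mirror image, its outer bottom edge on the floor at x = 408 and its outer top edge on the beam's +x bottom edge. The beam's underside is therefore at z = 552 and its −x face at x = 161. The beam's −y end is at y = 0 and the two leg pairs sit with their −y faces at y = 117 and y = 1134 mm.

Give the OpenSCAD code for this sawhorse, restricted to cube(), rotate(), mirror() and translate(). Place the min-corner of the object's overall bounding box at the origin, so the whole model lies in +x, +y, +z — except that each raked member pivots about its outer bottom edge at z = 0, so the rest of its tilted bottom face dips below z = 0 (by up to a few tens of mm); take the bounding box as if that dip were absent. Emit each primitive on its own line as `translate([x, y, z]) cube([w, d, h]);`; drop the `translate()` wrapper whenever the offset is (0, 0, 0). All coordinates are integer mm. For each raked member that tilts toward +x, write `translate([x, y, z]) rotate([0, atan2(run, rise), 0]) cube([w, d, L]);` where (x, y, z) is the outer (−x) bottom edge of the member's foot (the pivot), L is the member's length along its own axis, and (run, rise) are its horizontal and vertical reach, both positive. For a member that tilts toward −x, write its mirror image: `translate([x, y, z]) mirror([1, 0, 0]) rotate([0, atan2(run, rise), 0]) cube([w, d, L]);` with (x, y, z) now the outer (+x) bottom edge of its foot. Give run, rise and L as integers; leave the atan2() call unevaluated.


translate([161, 0, 552]) cube([86, 1283, 40]);
translate([0, 117, 0]) rotate([0, atan2(161, 552), 0]) cube([30, 32, 575]);
translate([408, 117, 0]) mirror([1, 0, 0]) rotate([0, atan2(161, 552), 0]) cube([30, 32, 575]);
translate([0, 1134, 0]) rotate([0, atan2(161, 552), 0]) cube([30, 32, 575]);
translate([408, 1134, 0]) mirror([1, 0, 0]) rotate([0, atan2(161, 552), 0]) cube([30, 32, 575]);


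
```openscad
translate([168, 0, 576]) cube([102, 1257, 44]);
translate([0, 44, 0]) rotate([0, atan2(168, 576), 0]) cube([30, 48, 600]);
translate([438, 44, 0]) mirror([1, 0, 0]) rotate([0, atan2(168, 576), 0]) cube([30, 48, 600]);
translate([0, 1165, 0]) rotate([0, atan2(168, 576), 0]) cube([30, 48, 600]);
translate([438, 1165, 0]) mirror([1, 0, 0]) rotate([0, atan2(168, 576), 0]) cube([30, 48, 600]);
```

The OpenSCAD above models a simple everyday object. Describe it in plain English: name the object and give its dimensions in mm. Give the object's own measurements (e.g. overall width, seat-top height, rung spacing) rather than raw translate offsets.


A sawhorse. A 102×1257×44 mm beam (x, y, z) sits on two A-frame leg pairs. Each pair is two raked legs of 30×48 mm section (48 mm along y) splaying symmetrically in x. Each leg rises 576 mm vertically over 168 mm of horizontal reach and is 600 mm long along its own axis. Every leg's outer bottom edge rests on the floor and its outer top edge meets a bottom edge of the beam — the left legs (tilting toward +x) meet the beam's −x bottom edge, the right legs (their mirror images, tilting toward −x) meet its +x bottom edge — so the leg tops tuck under the beam, the beam's underside is 576 mm above the floor, and the feet are 438 mm apart outside-to-outside with the beam centred between them. The two leg pairs are set in 44 mm from either end of the beam.


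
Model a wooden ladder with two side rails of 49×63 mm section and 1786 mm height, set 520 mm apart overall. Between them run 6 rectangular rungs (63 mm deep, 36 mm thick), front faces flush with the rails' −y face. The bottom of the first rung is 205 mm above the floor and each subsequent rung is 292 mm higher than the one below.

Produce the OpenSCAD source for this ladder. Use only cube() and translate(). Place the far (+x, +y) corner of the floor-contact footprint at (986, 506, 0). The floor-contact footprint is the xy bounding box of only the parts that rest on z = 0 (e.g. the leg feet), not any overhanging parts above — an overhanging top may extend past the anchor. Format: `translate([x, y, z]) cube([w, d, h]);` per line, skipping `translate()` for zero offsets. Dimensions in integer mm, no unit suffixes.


translate([466, 443, 0]) cube([49, 63, 1786]);
translate([937, 443, 0]) cube([49, 63, 1786]);
translate([515, 443, 205]) cube([422, 63, 36]);
translate([515, 443, 497]) cube([422, 63, 36]);
translate([515, 443, 789]) cube([422, 63, 36]);
translate([515, 443, 1081]) cube([422, 63, 36]);
translate([515, 443, 1373]) cube([422, 63, 36]);
translate([515, 443, 1665]) cube([422, 63, 36]);


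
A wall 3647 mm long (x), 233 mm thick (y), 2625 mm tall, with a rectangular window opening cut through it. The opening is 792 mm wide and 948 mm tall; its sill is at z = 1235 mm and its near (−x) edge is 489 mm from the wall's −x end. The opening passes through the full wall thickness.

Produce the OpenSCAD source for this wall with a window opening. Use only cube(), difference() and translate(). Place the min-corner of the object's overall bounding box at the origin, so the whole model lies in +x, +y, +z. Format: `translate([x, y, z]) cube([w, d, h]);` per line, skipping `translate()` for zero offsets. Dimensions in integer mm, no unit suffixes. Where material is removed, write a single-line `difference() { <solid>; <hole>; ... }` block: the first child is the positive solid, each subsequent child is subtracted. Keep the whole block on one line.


difference() { cube([3647, 233, 2625]); translate([489, 0, 1235]) cube([792, 233, 948]); }


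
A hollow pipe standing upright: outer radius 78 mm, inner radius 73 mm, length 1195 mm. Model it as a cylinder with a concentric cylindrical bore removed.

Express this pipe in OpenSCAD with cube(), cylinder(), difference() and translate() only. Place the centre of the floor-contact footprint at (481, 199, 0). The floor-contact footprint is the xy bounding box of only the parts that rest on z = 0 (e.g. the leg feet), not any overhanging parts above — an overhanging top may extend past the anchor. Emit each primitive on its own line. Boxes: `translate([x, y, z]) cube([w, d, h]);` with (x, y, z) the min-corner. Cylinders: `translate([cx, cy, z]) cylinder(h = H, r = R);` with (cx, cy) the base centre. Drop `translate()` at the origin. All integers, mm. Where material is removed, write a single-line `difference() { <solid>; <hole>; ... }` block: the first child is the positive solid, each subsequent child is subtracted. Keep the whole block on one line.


difference() { translate([481, 199, 0]) cylinder(h = 1195, r = 78); translate([481, 199, 0]) cylinder(h = 1195, r = 73); }


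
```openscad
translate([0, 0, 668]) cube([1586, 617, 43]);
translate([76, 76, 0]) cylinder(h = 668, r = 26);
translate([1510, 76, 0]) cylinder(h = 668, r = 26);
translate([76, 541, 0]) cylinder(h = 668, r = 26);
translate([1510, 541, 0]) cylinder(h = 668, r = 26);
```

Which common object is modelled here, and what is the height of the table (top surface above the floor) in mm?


A table. The table height is 711 mm.

A 1586×617×43 slab sits at z = 668 on four Ø52 mm round legs — a table. The top surface is at 668 + 43 = 711 mm.


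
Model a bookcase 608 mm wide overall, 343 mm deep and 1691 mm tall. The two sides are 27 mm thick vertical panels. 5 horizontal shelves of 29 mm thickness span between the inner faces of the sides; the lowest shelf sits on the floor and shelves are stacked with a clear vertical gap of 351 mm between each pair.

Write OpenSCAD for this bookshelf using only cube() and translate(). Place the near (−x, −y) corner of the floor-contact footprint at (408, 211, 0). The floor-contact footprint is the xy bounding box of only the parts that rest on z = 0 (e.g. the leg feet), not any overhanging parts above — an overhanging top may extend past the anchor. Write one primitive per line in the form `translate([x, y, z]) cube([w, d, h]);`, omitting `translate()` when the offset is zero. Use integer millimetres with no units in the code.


translate([408, 211, 0]) cube([27, 343, 1691]);
translate([989, 211, 0]) cube([27, 343, 1691]);
translate([435, 211, 0]) cube([554, 343, 29]);
translate([435, 211, 380]) cube([554, 343, 29]);
translate([435, 211, 760]) cube([554, 343, 29]);
translate([435, 211, 1140]) cube([554, 343, 29]);
translate([435, 211, 1520]) cube([554, 343, 29]);


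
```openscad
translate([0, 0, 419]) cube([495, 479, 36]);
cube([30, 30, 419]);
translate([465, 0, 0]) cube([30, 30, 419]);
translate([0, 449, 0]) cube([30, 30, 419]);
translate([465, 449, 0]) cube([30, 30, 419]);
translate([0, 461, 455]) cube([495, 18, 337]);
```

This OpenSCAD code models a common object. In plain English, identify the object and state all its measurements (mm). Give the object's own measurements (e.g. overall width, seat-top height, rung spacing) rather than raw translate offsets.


A chair. The seat is a 495×479×36 mm slab with its top at z = 455 mm, on four 30×30 mm corner legs (flush with the seat edges, standing on z = 0). A flat backrest 18 mm thick, 337 mm tall, spans the full seat width and rises from the seat top along its +y edge, rear face flush with the rear of the seat.


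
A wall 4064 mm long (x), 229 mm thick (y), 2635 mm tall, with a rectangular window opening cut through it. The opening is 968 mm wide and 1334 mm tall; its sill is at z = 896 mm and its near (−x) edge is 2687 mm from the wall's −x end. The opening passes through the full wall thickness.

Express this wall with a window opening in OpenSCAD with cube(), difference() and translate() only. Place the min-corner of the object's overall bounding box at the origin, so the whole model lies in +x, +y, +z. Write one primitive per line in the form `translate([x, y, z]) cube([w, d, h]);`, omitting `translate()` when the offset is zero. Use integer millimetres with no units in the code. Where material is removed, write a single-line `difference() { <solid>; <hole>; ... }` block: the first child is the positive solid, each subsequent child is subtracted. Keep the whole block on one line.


difference() { cube([4064, 229, 2635]); translate([2687, 0, 896]) cube([968, 229, 1334]); }


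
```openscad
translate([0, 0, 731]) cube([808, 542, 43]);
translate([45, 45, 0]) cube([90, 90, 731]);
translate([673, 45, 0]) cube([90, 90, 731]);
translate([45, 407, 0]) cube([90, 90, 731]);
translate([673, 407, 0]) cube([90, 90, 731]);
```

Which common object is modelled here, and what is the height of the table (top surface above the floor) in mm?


A table. The table height is 774 mm.

A 808×542×43 slab sits at z = 731 on four 90 mm square posts — a table. The top surface is at 731 + 43 = 774 mm.


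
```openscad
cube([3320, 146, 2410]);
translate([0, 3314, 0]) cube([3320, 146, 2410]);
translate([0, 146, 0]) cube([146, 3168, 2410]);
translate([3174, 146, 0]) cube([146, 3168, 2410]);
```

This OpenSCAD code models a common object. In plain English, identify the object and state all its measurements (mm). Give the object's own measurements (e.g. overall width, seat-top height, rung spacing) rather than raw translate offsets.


The wall frame of a small rectangular building: four walls, each 2410 mm tall and 146 mm thick, enclosing a footprint 3320 mm (x) by 3460 mm (y) outside-to-outside, with no floor or roof. The front and back walls (the −y and +y sides) span the full width; the two side walls fit between them.
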